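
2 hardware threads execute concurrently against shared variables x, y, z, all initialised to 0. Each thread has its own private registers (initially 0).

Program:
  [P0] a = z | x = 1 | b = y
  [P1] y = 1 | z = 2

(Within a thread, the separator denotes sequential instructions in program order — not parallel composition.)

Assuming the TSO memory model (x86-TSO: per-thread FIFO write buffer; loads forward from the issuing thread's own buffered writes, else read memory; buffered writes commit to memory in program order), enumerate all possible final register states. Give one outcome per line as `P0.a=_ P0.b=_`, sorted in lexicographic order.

outcome vector order: (P0.a,P0.b)
|TSO outcomes| = 3

P0.a=0 P0.b=0
P0.a=0 P0.b=1
P0.a=2 P0.b=1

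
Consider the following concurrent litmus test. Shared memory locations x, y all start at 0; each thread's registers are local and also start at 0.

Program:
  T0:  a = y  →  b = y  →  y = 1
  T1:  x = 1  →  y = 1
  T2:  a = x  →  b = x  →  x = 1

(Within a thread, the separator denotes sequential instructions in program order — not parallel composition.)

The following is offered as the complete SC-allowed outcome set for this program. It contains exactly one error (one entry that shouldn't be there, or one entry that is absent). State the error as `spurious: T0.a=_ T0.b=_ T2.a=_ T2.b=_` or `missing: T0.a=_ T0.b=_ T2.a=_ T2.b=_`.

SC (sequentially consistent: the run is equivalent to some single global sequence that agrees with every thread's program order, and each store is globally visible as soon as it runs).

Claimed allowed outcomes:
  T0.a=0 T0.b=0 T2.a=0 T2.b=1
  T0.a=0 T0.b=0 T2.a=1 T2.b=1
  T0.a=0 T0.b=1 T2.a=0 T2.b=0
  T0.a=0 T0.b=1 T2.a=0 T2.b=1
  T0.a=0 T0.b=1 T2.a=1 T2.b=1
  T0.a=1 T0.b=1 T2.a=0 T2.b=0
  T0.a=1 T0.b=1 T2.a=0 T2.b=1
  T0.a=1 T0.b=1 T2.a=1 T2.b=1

outcome vector order: (T0.a,T0.b,T2.a,T2.b)
SC (9): 0000, 0001, 0011, 0100, 0101, 0111, 1100, 1101, 1111
SC∖claimed = {0000}

missing: T0.a=0 T0.b=0 T2.a=0 T2.b=0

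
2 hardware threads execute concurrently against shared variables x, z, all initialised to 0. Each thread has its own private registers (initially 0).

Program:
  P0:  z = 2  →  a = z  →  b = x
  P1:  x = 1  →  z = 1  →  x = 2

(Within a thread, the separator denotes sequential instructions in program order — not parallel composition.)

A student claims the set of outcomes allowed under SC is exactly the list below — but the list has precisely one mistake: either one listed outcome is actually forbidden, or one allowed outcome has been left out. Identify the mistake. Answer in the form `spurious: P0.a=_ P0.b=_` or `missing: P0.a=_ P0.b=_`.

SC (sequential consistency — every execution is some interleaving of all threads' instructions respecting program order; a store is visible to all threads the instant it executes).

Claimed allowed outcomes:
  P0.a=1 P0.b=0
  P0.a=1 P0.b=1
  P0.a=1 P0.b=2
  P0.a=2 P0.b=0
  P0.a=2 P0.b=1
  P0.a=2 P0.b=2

spurious: P0.a=1 P0.b=0

outcome vector order: (P0.a,P0.b)
under SC → 1/1, 1/2, 2/0, 2/1, 2/2
claimed∖SC = {1/0}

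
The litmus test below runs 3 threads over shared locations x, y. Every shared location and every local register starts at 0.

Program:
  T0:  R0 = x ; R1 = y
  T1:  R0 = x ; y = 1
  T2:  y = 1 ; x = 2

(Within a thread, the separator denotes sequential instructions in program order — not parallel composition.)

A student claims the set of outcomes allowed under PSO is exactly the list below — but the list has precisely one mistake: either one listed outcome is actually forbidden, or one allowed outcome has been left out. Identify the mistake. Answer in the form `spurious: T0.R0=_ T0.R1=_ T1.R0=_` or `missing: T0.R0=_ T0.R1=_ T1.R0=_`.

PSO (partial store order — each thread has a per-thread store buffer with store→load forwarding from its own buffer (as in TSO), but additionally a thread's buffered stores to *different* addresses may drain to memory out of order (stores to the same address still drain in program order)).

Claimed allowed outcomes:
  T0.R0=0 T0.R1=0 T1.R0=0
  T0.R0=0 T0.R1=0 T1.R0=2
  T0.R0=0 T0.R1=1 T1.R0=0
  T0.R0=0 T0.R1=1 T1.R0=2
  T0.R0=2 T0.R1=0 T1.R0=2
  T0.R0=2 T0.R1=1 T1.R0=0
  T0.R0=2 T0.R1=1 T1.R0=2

missing: T0.R0=2 T0.R1=0 T1.R0=0

outcome vector order: (T0.R0,T0.R1,T1.R0)
PSO: 8 outcomes — {000; 002; 010; 012; 200; 202; 210; 212}
PSO∖claimed = {200}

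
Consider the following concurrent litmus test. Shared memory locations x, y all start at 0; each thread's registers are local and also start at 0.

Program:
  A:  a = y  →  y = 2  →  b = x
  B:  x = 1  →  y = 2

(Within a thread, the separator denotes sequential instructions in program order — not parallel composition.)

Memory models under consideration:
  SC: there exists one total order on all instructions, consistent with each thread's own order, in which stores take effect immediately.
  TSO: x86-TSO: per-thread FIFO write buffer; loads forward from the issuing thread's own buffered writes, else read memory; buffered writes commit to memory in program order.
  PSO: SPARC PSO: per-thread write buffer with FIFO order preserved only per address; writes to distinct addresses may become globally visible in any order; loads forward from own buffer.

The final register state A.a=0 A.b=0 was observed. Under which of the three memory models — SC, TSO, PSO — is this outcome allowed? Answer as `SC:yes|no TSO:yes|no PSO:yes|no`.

SC:yes TSO:yes PSO:yes

outcome vector order: (A.a,A.b)
[SC] allowed = {0/0 0/1 2/1}
[TSO] allowed = {0/0 0/1 2/1}
[PSO] allowed = {0/0 0/1 2/0 2/1}
target 0/0 ∈ {SC,TSO,PSO}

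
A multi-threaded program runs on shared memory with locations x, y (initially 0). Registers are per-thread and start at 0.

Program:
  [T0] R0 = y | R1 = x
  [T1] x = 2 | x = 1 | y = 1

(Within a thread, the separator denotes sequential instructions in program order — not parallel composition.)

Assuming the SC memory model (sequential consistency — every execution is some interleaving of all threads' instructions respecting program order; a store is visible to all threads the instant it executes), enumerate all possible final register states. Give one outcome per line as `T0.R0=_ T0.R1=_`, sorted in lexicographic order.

T0.R0=0 T0.R1=0
T0.R0=0 T0.R1=1
T0.R0=0 T0.R1=2
T0.R0=1 T0.R1=1

outcome vector order: (T0.R0,T0.R1)
|SC outcomes| = 4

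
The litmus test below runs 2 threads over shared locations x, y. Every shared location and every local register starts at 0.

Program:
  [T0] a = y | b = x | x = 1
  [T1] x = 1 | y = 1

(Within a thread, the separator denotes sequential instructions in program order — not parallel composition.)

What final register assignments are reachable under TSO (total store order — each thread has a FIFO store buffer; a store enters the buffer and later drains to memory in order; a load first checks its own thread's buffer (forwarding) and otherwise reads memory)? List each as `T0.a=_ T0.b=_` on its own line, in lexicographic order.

T0.a=0 T0.b=0
T0.a=0 T0.b=1
T0.a=1 T0.b=1

outcome vector order: (T0.a,T0.b)
|TSO outcomes| = 3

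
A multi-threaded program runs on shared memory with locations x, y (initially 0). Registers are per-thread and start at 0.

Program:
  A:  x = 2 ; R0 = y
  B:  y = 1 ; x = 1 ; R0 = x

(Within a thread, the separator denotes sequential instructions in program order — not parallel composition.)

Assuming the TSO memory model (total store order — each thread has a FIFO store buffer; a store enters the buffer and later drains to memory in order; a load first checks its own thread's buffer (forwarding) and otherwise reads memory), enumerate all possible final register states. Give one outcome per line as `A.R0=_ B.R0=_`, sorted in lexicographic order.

A.R0=0 B.R0=1
A.R0=0 B.R0=2
A.R0=1 B.R0=1
A.R0=1 B.R0=2

outcome vector order: (A.R0,B.R0)
|TSO outcomes| = 4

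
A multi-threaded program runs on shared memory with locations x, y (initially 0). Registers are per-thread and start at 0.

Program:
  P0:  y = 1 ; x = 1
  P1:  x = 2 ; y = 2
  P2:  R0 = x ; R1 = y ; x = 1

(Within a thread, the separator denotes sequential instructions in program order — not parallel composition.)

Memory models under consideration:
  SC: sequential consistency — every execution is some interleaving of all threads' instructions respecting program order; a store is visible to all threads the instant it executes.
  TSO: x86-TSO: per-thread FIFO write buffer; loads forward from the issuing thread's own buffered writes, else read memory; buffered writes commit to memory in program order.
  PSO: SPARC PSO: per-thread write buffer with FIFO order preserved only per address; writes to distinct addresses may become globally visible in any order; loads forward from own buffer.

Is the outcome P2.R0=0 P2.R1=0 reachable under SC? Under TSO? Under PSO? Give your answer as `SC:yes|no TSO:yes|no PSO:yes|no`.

outcome vector order: (P2.R0,P2.R1)
[SC] allowed = {0/0 0/1 0/2 1/1 1/2 2/0 2/1 2/2}
[TSO] allowed = {0/0 0/1 0/2 1/1 1/2 2/0 2/1 2/2}
[PSO] allowed = {0/0 0/1 0/2 1/0 1/1 1/2 2/0 2/1 2/2}
target 0/0 ∈ {SC,TSO,PSO}

SC:yes TSO:yes PSO:yes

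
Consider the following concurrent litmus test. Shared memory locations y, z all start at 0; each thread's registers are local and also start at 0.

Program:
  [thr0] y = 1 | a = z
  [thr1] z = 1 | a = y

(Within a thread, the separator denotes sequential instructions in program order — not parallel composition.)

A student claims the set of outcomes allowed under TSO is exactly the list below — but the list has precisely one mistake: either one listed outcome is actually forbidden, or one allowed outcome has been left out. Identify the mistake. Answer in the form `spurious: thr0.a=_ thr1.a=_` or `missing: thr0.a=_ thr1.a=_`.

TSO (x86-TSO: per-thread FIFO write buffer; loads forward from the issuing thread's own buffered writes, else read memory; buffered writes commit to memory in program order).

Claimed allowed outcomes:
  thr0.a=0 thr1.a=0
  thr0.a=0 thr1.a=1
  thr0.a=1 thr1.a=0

outcome vector order: (thr0.a,thr1.a)
[TSO] allowed = {<0 0>; <0 1>; <1 0>; <1 1>}
TSO∖claimed = {<1 1>}

missing: thr0.a=1 thr1.a=1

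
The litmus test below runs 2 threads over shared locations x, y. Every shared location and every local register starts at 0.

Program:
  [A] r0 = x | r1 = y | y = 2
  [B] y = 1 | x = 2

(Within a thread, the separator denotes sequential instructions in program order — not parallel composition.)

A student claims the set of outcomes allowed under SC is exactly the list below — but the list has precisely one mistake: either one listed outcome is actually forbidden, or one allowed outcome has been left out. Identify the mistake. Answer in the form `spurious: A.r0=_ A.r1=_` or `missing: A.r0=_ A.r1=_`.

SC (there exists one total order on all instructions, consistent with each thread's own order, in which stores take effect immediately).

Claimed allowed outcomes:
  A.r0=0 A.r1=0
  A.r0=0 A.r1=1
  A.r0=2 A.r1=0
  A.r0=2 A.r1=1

outcome vector order: (A.r0,A.r1)
[SC] allowed = {<0 0>; <0 1>; <2 1>}
claimed∖SC = {<2 0>}

spurious: A.r0=2 A.r1=0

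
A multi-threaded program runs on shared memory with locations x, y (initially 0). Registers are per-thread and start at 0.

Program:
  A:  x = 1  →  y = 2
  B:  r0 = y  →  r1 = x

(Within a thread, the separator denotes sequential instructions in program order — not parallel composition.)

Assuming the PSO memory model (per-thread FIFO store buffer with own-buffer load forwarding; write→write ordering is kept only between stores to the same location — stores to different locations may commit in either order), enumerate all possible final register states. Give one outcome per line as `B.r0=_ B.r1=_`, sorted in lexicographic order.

outcome vector order: (B.r0,B.r1)
|PSO outcomes| = 4

B.r0=0 B.r1=0
B.r0=0 B.r1=1
B.r0=2 B.r1=0
B.r0=2 B.r1=1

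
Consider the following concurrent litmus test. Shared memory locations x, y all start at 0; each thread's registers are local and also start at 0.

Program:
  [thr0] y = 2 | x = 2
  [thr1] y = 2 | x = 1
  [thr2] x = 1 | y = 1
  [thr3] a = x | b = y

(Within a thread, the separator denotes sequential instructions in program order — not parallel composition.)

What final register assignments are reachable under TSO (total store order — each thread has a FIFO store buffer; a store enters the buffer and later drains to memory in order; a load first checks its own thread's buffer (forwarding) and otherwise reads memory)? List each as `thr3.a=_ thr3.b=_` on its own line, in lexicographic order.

outcome vector order: (thr3.a,thr3.b)
|TSO outcomes| = 8

thr3.a=0 thr3.b=0
thr3.a=0 thr3.b=1
thr3.a=0 thr3.b=2
thr3.a=1 thr3.b=0
thr3.a=1 thr3.b=1
thr3.a=1 thr3.b=2
thr3.a=2 thr3.b=1
thr3.a=2 thr3.b=2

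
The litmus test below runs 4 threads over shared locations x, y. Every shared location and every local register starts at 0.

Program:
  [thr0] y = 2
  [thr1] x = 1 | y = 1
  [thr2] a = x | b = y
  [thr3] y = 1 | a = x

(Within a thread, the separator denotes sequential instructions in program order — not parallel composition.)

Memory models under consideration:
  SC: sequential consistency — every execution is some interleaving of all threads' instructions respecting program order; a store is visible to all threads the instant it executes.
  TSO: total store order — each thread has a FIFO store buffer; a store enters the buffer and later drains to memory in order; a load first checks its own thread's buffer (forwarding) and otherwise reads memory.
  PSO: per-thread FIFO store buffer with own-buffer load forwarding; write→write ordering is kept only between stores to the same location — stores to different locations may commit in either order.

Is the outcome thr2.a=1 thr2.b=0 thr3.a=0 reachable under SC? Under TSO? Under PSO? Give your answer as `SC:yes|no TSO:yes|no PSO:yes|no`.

outcome vector order: (thr2.a,thr2.b,thr3.a)
SC: 11 outcomes — {000, 001, 010, 011, 020, 021, 101, 110, 111, 120, 121}
TSO: 12 outcomes — {000, 001, 010, 011, 020, 021, 100, 101, 110, 111, 120, 121}
PSO: 12 outcomes — {000, 001, 010, 011, 020, 021, 100, 101, 110, 111, 120, 121}
target 100 ∈ {TSO,PSO}

SC:no TSO:yes PSO:yes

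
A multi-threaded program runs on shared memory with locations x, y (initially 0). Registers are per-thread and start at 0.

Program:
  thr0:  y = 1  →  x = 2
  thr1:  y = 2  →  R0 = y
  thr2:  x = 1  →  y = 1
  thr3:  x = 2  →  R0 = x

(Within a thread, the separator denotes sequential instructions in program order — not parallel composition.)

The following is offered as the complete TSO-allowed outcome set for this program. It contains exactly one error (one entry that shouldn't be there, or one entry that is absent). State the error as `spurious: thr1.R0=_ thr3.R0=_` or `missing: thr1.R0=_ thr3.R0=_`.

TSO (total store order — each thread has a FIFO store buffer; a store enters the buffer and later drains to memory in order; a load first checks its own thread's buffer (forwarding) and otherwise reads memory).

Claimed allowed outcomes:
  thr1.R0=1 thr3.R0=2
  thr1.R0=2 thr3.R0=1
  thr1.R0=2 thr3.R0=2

outcome vector order: (thr1.R0,thr3.R0)
under TSO → 11; 12; 21; 22
TSO∖claimed = {11}

missing: thr1.R0=1 thr3.R0=1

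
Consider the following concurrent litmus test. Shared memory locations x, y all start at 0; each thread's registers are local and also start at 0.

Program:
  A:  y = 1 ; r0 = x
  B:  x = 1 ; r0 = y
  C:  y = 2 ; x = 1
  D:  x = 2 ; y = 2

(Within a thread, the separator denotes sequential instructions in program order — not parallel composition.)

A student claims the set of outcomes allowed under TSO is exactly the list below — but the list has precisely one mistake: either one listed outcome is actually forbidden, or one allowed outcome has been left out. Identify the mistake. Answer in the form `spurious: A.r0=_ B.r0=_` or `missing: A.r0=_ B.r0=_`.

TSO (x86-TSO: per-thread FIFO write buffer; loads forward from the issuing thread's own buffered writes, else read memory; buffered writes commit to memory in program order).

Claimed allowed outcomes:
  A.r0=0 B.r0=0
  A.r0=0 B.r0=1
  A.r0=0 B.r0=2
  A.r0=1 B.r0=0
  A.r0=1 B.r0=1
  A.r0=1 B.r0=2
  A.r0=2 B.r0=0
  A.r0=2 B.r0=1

outcome vector order: (A.r0,B.r0)
under TSO → 0/0; 0/1; 0/2; 1/0; 1/1; 1/2; 2/0; 2/1; 2/2
TSO∖claimed = {2/2}

missing: A.r0=2 B.r0=2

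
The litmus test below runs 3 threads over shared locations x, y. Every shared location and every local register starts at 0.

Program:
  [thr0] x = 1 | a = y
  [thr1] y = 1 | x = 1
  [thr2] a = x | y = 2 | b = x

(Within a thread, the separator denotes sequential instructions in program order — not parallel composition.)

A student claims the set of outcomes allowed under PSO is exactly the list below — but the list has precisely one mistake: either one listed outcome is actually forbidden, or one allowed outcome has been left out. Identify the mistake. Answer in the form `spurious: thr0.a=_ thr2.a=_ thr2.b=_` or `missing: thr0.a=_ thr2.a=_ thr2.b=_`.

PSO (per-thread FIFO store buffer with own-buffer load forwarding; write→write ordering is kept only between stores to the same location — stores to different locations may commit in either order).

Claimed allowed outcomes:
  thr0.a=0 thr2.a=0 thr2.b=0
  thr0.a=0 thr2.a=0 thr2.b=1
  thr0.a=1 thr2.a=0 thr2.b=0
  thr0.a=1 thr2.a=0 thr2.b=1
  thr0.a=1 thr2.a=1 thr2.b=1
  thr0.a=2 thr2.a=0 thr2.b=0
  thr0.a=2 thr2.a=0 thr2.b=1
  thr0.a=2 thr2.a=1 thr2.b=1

missing: thr0.a=0 thr2.a=1 thr2.b=1

outcome vector order: (thr0.a,thr2.a,thr2.b)
under PSO → <0 0 0>, <0 0 1>, <0 1 1>, <1 0 0>, <1 0 1>, <1 1 1>, <2 0 0>, <2 0 1>, <2 1 1>
PSO∖claimed = {<0 1 1>}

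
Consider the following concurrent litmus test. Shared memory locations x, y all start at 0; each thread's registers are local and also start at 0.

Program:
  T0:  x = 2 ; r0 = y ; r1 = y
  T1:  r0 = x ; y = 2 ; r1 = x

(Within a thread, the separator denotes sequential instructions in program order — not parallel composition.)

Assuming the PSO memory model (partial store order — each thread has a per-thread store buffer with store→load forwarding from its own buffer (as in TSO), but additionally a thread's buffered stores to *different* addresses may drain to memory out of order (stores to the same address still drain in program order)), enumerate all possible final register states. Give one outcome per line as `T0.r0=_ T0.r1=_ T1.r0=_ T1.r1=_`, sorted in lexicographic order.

outcome vector order: (T0.r0,T0.r1,T1.r0,T1.r1)
|PSO outcomes| = 9

T0.r0=0 T0.r1=0 T1.r0=0 T1.r1=0
T0.r0=0 T0.r1=0 T1.r0=0 T1.r1=2
T0.r0=0 T0.r1=0 T1.r0=2 T1.r1=2
T0.r0=0 T0.r1=2 T1.r0=0 T1.r1=0
T0.r0=0 T0.r1=2 T1.r0=0 T1.r1=2
T0.r0=0 T0.r1=2 T1.r0=2 T1.r1=2
T0.r0=2 T0.r1=2 T1.r0=0 T1.r1=0
T0.r0=2 T0.r1=2 T1.r0=0 T1.r1=2
T0.r0=2 T0.r1=2 T1.r0=2 T1.r1=2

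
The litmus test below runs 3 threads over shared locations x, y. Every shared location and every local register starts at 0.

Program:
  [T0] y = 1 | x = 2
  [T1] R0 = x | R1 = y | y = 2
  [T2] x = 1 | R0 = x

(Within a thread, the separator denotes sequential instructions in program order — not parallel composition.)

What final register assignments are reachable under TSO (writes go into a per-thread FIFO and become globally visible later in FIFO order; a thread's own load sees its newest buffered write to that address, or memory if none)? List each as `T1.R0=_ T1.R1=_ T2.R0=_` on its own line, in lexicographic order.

T1.R0=0 T1.R1=0 T2.R0=1
T1.R0=0 T1.R1=0 T2.R0=2
T1.R0=0 T1.R1=1 T2.R0=1
T1.R0=0 T1.R1=1 T2.R0=2
T1.R0=1 T1.R1=0 T2.R0=1
T1.R0=1 T1.R1=0 T2.R0=2
T1.R0=1 T1.R1=1 T2.R0=1
T1.R0=1 T1.R1=1 T2.R0=2
T1.R0=2 T1.R1=1 T2.R0=1
T1.R0=2 T1.R1=1 T2.R0=2

outcome vector order: (T1.R0,T1.R1,T2.R0)
|TSO outcomes| = 10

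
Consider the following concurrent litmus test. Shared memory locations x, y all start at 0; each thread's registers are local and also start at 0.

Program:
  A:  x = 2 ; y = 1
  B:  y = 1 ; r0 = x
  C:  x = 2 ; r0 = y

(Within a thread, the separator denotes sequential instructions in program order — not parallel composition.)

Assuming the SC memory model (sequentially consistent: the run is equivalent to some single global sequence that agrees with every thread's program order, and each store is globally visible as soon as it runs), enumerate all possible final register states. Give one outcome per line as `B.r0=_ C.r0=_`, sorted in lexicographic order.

outcome vector order: (B.r0,C.r0)
|SC outcomes| = 3

B.r0=0 C.r0=1
B.r0=2 C.r0=0
B.r0=2 C.r0=1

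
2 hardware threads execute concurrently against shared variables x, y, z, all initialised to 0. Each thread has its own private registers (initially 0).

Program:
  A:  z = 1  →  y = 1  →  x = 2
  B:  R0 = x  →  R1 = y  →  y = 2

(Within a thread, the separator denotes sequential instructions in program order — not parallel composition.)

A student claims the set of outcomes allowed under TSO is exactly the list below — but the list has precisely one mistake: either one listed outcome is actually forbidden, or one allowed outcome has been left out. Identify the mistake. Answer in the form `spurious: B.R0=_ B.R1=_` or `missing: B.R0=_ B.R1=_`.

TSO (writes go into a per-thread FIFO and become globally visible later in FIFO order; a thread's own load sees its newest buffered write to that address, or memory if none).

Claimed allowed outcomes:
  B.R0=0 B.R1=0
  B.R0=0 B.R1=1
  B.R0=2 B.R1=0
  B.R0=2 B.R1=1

spurious: B.R0=2 B.R1=0

outcome vector order: (B.R0,B.R1)
TSO: 3 outcomes — {(0,0) (0,1) (2,1)}
claimed∖TSO = {(2,0)}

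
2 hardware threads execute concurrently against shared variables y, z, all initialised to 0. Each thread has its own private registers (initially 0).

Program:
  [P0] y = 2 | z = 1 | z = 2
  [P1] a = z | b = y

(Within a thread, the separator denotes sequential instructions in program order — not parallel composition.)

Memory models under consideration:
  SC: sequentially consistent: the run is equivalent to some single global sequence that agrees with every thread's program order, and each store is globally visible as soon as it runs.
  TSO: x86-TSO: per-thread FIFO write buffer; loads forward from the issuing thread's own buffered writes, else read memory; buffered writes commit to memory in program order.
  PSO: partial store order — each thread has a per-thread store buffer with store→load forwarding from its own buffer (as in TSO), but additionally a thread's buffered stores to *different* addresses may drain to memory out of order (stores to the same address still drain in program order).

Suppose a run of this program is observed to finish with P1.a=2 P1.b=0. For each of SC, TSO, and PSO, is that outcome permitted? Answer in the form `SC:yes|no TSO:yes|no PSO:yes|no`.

SC:no TSO:no PSO:yes

outcome vector order: (P1.a,P1.b)
under SC → 00; 02; 12; 22
under TSO → 00; 02; 12; 22
under PSO → 00; 02; 10; 12; 20; 22
target 20 ∈ {PSO}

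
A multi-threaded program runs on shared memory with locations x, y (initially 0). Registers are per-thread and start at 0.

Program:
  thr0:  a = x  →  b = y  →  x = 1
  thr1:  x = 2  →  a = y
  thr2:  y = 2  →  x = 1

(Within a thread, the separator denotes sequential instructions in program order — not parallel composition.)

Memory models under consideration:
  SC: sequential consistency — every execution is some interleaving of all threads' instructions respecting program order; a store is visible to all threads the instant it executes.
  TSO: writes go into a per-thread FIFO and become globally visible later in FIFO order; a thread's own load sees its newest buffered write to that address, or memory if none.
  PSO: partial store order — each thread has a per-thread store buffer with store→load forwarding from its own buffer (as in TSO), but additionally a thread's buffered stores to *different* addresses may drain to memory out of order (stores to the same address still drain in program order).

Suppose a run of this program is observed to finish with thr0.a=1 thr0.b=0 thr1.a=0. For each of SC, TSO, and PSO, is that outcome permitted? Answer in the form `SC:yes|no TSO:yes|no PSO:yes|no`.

SC:no TSO:no PSO:yes

outcome vector order: (thr0.a,thr0.b,thr1.a)
[SC] allowed = {<0 0 0>; <0 0 2>; <0 2 0>; <0 2 2>; <1 2 0>; <1 2 2>; <2 0 0>; <2 0 2>; <2 2 0>; <2 2 2>}
[TSO] allowed = {<0 0 0>; <0 0 2>; <0 2 0>; <0 2 2>; <1 2 0>; <1 2 2>; <2 0 0>; <2 0 2>; <2 2 0>; <2 2 2>}
[PSO] allowed = {<0 0 0>; <0 0 2>; <0 2 0>; <0 2 2>; <1 0 0>; <1 0 2>; <1 2 0>; <1 2 2>; <2 0 0>; <2 0 2>; <2 2 0>; <2 2 2>}
target <1 0 0> ∈ {PSO}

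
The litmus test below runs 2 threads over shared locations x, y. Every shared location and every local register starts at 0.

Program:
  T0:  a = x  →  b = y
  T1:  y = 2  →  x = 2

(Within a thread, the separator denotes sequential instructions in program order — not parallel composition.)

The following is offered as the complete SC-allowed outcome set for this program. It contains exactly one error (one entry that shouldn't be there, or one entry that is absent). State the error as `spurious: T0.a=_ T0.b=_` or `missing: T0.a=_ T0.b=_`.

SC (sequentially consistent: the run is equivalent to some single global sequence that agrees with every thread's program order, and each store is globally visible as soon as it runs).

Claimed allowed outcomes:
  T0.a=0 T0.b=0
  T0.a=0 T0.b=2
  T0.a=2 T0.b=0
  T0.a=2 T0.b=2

spurious: T0.a=2 T0.b=0

outcome vector order: (T0.a,T0.b)
under SC → 0/0; 0/2; 2/2
claimed∖SC = {2/0}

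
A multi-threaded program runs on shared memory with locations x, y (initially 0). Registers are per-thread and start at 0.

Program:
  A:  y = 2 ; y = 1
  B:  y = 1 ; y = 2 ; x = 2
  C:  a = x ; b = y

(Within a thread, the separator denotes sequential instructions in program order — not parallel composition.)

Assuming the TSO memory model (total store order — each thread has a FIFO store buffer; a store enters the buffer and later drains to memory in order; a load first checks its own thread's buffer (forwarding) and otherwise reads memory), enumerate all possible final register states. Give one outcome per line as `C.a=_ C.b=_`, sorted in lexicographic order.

outcome vector order: (C.a,C.b)
|TSO outcomes| = 5

C.a=0 C.b=0
C.a=0 C.b=1
C.a=0 C.b=2
C.a=2 C.b=1
C.a=2 C.b=2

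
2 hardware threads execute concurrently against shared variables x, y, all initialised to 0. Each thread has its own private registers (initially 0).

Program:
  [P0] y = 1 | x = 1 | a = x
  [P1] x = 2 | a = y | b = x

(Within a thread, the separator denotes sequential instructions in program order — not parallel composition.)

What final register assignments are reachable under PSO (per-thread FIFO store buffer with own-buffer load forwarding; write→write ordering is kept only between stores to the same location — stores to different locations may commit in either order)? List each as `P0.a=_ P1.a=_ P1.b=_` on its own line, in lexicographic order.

outcome vector order: (P0.a,P1.a,P1.b)
|PSO outcomes| = 6

P0.a=1 P1.a=0 P1.b=1
P0.a=1 P1.a=0 P1.b=2
P0.a=1 P1.a=1 P1.b=1
P0.a=1 P1.a=1 P1.b=2
P0.a=2 P1.a=0 P1.b=2
P0.a=2 P1.a=1 P1.b=2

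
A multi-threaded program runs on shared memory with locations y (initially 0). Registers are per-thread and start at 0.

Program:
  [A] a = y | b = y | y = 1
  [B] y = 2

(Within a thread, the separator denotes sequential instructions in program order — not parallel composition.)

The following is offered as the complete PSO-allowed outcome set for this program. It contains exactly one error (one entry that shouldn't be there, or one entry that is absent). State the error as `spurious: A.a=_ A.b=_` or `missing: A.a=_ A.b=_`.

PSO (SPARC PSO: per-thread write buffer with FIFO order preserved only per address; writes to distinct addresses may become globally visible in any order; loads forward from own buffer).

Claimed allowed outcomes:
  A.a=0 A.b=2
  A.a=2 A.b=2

missing: A.a=0 A.b=0

outcome vector order: (A.a,A.b)
PSO (3): 0/0, 0/2, 2/2
PSO∖claimed = {0/0}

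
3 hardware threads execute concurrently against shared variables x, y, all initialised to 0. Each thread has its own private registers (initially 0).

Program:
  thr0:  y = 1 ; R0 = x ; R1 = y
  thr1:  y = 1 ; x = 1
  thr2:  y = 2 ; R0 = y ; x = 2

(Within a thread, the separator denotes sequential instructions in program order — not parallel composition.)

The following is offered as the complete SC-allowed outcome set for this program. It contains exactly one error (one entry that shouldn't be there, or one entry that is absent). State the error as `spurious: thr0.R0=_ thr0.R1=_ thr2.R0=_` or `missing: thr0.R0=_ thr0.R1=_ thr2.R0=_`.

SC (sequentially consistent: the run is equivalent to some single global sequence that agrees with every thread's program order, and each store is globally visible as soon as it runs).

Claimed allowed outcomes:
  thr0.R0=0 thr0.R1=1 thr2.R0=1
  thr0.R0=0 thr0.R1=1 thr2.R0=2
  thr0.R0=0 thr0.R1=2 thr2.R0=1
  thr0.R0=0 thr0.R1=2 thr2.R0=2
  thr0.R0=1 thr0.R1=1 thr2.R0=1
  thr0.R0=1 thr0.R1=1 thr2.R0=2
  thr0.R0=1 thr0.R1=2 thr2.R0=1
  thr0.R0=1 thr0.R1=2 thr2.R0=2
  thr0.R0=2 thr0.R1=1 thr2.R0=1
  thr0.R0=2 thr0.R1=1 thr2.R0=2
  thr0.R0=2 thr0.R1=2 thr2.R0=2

spurious: thr0.R0=1 thr0.R1=2 thr2.R0=1

outcome vector order: (thr0.R0,thr0.R1,thr2.R0)
SC: 10 outcomes — {011 012 021 022 111 112 122 211 212 222}
claimed∖SC = {121}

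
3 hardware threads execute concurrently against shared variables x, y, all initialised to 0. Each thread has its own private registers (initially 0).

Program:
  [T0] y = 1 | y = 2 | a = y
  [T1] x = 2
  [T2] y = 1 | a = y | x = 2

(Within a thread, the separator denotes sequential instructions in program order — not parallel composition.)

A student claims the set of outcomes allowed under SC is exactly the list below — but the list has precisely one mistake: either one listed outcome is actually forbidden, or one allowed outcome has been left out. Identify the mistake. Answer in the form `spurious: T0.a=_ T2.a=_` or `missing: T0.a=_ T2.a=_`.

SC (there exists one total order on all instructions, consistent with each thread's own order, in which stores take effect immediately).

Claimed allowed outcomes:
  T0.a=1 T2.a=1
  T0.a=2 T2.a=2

missing: T0.a=2 T2.a=1

outcome vector order: (T0.a,T2.a)
SC: 3 outcomes — {(1,1), (2,1), (2,2)}
SC∖claimed = {(2,1)}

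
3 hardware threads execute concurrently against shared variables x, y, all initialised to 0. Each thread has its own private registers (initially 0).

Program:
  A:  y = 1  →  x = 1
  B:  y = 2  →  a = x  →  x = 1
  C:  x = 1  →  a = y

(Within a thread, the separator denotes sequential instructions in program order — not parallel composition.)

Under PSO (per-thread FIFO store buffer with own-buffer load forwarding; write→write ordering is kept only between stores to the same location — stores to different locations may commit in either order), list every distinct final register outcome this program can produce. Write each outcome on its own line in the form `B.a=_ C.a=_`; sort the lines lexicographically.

B.a=0 C.a=0
B.a=0 C.a=1
B.a=0 C.a=2
B.a=1 C.a=0
B.a=1 C.a=1
B.a=1 C.a=2

outcome vector order: (B.a,C.a)
|PSO outcomes| = 6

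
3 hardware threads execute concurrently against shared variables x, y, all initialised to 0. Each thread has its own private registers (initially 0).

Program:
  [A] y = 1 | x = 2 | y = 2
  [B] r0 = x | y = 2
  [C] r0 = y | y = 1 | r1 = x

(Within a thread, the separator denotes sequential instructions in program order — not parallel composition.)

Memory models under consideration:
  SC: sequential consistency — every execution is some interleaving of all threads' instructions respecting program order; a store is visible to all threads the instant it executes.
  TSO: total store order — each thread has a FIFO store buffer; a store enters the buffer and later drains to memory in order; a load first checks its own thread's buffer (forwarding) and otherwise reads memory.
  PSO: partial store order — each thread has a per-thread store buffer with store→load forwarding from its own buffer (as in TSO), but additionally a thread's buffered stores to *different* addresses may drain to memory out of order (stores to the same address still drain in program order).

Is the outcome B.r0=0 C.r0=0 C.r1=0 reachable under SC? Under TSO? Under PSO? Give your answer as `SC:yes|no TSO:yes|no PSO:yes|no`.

outcome vector order: (B.r0,C.r0,C.r1)
SC (11): 0/0/0 0/0/2 0/1/0 0/1/2 0/2/0 0/2/2 2/0/0 2/0/2 2/1/0 2/1/2 2/2/2
TSO (11): 0/0/0 0/0/2 0/1/0 0/1/2 0/2/0 0/2/2 2/0/0 2/0/2 2/1/0 2/1/2 2/2/2
PSO (12): 0/0/0 0/0/2 0/1/0 0/1/2 0/2/0 0/2/2 2/0/0 2/0/2 2/1/0 2/1/2 2/2/0 2/2/2
target 0/0/0 ∈ {SC,TSO,PSO}

SC:yes TSO:yes PSO:yes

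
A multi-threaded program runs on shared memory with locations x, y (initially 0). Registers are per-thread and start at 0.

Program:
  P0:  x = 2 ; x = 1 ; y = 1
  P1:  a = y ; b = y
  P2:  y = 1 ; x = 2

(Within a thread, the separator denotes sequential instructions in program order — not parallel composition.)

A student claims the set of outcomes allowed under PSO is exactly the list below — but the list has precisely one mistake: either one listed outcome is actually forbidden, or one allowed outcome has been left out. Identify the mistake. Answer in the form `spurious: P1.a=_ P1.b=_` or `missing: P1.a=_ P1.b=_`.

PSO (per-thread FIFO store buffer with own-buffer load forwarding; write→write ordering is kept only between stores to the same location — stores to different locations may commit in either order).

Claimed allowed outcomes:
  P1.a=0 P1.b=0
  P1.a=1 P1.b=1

missing: P1.a=0 P1.b=1

outcome vector order: (P1.a,P1.b)
[PSO] allowed = {(0,0); (0,1); (1,1)}
PSO∖claimed = {(0,1)}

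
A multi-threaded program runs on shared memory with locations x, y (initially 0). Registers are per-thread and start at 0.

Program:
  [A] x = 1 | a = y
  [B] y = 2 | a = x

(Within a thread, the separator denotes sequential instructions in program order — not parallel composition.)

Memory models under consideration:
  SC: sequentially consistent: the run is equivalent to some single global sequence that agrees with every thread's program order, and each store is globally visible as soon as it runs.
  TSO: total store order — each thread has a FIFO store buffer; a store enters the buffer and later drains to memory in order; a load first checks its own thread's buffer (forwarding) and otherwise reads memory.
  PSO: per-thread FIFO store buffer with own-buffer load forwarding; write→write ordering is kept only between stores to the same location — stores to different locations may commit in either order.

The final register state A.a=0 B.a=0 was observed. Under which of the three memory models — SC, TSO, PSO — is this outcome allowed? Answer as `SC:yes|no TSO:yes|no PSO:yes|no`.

SC:no TSO:yes PSO:yes

outcome vector order: (A.a,B.a)
SC (3): 01 20 21
TSO (4): 00 01 20 21
PSO (4): 00 01 20 21
target 00 ∈ {TSO,PSO}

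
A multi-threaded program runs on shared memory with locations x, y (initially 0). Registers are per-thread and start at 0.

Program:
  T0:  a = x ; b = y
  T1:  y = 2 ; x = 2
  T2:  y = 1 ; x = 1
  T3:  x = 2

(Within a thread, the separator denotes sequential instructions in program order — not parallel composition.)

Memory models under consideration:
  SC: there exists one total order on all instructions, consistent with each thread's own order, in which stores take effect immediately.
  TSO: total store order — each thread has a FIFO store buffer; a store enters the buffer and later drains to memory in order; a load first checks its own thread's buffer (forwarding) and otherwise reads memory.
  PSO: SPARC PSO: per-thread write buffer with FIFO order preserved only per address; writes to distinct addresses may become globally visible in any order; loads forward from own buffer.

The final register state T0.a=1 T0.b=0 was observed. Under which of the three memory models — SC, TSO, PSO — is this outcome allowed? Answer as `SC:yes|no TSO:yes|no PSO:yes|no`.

outcome vector order: (T0.a,T0.b)
under SC → 0/0, 0/1, 0/2, 1/1, 1/2, 2/0, 2/1, 2/2
under TSO → 0/0, 0/1, 0/2, 1/1, 1/2, 2/0, 2/1, 2/2
under PSO → 0/0, 0/1, 0/2, 1/0, 1/1, 1/2, 2/0, 2/1, 2/2
target 1/0 ∈ {PSO}

SC:no TSO:no PSO:yes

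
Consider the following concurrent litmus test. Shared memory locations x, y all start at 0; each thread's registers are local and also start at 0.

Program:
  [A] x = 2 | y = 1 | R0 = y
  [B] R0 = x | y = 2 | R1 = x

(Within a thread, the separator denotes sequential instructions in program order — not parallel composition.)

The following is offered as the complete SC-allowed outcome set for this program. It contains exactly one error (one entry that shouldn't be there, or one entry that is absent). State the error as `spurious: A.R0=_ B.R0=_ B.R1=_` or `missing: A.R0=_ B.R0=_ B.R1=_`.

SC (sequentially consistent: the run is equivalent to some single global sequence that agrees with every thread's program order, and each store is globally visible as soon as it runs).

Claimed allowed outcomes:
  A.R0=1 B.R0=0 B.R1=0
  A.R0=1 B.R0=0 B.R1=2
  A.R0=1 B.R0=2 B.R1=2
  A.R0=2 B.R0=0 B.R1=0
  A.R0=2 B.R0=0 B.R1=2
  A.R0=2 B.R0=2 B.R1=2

spurious: A.R0=2 B.R0=0 B.R1=0

outcome vector order: (A.R0,B.R0,B.R1)
SC (5): 100; 102; 122; 202; 222
claimed∖SC = {200}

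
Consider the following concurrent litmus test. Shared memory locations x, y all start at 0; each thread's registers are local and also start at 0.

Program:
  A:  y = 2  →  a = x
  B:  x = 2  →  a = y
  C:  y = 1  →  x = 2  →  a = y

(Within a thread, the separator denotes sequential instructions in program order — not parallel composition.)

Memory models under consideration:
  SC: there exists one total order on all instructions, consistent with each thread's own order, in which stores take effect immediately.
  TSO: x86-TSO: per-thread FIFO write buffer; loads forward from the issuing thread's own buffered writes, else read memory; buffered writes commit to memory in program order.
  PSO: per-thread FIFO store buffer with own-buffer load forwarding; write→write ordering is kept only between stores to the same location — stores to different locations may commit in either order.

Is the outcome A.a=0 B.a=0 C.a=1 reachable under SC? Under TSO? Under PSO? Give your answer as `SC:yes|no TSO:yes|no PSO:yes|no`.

outcome vector order: (A.a,B.a,C.a)
under SC → 0/1/1 0/2/1 0/2/2 2/0/1 2/0/2 2/1/1 2/1/2 2/2/1 2/2/2
under TSO → 0/0/1 0/0/2 0/1/1 0/1/2 0/2/1 0/2/2 2/0/1 2/0/2 2/1/1 2/1/2 2/2/1 2/2/2
under PSO → 0/0/1 0/0/2 0/1/1 0/1/2 0/2/1 0/2/2 2/0/1 2/0/2 2/1/1 2/1/2 2/2/1 2/2/2
target 0/0/1 ∈ {TSO,PSO}

SC:no TSO:yes PSO:yes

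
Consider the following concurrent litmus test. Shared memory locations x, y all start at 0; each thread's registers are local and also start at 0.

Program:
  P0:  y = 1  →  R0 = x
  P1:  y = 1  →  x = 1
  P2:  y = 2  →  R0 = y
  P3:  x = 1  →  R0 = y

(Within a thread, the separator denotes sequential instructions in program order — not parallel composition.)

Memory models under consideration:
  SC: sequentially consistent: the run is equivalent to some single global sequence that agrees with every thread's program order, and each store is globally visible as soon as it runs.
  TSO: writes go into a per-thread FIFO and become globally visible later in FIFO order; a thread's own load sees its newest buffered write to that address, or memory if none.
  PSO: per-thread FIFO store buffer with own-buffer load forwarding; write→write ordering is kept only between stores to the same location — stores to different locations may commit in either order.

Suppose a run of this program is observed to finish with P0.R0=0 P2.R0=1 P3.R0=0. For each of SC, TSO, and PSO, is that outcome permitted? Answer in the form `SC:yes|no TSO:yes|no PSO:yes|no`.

outcome vector order: (P0.R0,P2.R0,P3.R0)
[SC] allowed = {0/1/1; 0/1/2; 0/2/1; 0/2/2; 1/1/0; 1/1/1; 1/1/2; 1/2/0; 1/2/1; 1/2/2}
[TSO] allowed = {0/1/0; 0/1/1; 0/1/2; 0/2/0; 0/2/1; 0/2/2; 1/1/0; 1/1/1; 1/1/2; 1/2/0; 1/2/1; 1/2/2}
[PSO] allowed = {0/1/0; 0/1/1; 0/1/2; 0/2/0; 0/2/1; 0/2/2; 1/1/0; 1/1/1; 1/1/2; 1/2/0; 1/2/1; 1/2/2}
target 0/1/0 ∈ {TSO,PSO}

SC:no TSO:yes PSO:yes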